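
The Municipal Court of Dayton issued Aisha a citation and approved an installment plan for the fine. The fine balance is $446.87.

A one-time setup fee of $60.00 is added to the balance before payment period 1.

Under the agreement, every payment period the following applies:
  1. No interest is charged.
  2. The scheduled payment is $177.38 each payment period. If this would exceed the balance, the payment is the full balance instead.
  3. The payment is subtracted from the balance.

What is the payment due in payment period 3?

# | Opening | Payment | End bal
1 | $506.87 | $177.38 | $329.49
2 | $329.49 | $177.38 | $152.11
3 | $152.11 | $152.11 | $0.00

$152.11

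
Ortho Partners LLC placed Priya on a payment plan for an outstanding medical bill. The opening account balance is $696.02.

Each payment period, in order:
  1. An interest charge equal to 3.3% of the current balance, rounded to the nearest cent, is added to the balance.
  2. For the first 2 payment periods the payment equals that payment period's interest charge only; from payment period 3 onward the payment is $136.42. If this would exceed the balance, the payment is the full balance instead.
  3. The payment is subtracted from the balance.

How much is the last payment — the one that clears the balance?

$93.04

Payment period 1: $696.02 +$22.97 interest = $718.99; pay $22.97 → $696.02
Payment period 2: $696.02 +$22.97 interest = $718.99; pay $22.97 → $696.02
Payment period 3: $696.02 +$22.97 interest = $718.99; pay $136.42 → $582.57
Payment period 4: $582.57 +$19.22 interest = $601.79; pay $136.42 → $465.37
Payment period 5: $465.37 +$15.36 interest = $480.73; pay $136.42 → $344.31
Payment period 6: $344.31 +$11.36 interest = $355.67; pay $136.42 → $219.25
Payment period 7: $219.25 +$7.24 interest = $226.49; pay $136.42 → $90.07
Payment period 8: $90.07 +$2.97 interest = $93.04; pay $93.04 → $0.00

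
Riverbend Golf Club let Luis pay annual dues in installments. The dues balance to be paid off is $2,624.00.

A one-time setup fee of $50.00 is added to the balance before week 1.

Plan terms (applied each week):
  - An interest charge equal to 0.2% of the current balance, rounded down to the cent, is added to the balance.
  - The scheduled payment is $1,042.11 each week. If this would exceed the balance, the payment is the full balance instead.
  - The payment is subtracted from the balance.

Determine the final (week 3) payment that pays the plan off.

$599.58

Week 1: $2,674.00 +$5.34 interest = $2,679.34; pay $1,042.11 → $1,637.23
Week 2: $1,637.23 +$3.27 interest = $1,640.50; pay $1,042.11 → $598.39
Week 3: $598.39 +$1.19 interest = $599.58; pay $599.58 → $0.00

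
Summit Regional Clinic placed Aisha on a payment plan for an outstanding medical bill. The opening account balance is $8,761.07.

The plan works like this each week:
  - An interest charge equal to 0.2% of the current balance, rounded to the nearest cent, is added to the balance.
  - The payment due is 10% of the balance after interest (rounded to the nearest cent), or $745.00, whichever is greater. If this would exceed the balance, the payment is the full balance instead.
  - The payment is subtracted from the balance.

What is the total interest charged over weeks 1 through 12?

$109.71

# | Opening | Interest | Payment | End bal
1 | $8,761.07 | $17.52 | $877.86 | $7,900.73
2 | $7,900.73 | $15.80 | $791.65 | $7,124.88
3 | $7,124.88 | $14.25 | $745.00 | $6,394.13
4 | $6,394.13 | $12.79 | $745.00 | $5,661.92
5 | $5,661.92 | $11.32 | $745.00 | $4,928.24
6 | $4,928.24 | $9.86 | $745.00 | $4,193.10
7 | $4,193.10 | $8.39 | $745.00 | $3,456.49
8 | $3,456.49 | $6.91 | $745.00 | $2,718.40
9 | $2,718.40 | $5.44 | $745.00 | $1,978.84
10 | $1,978.84 | $3.96 | $745.00 | $1,237.80
11 | $1,237.80 | $2.48 | $745.00 | $495.28
12 | $495.28 | $0.99 | $496.27 | $0.00
Total interest: $17.52 + $15.80 + $14.25 + $12.79 + $11.32 + $9.86 + $8.39 + $6.91 + $5.44 + $3.96 + $2.48 + $0.99 = $109.71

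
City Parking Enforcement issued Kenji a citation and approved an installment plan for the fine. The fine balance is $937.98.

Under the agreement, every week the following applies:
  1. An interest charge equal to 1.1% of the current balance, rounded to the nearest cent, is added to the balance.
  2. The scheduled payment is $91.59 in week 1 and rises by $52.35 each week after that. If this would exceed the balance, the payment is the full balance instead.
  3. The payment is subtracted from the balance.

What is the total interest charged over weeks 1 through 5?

Week 1: $937.98 +$10.32 interest = $948.30; pay $91.59 → $856.71
Week 2: $856.71 +$9.42 interest = $866.13; pay $143.94 → $722.19
Week 3: $722.19 +$7.94 interest = $730.13; pay $196.29 → $533.84
Week 4: $533.84 +$5.87 interest = $539.71; pay $248.64 → $291.07
Week 5: $291.07 +$3.20 interest = $294.27; pay $294.27 → $0.00
Total interest: $10.32 + $9.42 + $7.94 + $5.87 + $3.20 = $36.75

$36.75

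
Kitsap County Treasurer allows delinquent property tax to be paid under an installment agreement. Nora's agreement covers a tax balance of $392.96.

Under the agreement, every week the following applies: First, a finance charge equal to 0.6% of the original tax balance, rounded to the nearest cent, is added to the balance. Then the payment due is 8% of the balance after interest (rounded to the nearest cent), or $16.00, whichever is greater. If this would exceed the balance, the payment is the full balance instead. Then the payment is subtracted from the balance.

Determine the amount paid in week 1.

Week 1: opening $392.96; interest $2.36 → $395.32; payment $31.63; balance $363.69

$31.63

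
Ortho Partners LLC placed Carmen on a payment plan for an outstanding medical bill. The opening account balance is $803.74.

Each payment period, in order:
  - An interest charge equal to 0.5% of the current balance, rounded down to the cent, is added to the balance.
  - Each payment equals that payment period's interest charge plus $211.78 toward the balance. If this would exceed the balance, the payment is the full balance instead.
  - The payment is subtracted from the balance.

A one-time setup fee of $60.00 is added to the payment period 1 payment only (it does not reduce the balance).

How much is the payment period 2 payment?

Payment period 1: opening $803.74; interest $4.01 → $807.75; payment $215.79 (+ $60.00 fee); balance $591.96
Payment period 2: opening $591.96; interest $2.95 → $594.91; payment $214.73; balance $380.18

$214.73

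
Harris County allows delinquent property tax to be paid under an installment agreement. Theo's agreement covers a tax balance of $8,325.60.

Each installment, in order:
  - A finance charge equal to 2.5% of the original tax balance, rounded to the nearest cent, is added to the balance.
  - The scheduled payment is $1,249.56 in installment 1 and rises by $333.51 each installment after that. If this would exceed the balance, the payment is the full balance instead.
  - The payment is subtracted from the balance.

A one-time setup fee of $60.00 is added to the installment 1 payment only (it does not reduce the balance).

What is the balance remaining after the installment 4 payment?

Installment 1: opening $8,325.60; interest $208.14 → $8,533.74; payment $1,249.56 (+ $60.00 fee); balance $7,284.18
Installment 2: opening $7,284.18; interest $208.14 → $7,492.32; payment $1,583.07; balance $5,909.25
Installment 3: opening $5,909.25; interest $208.14 → $6,117.39; payment $1,916.58; balance $4,200.81
Installment 4: opening $4,200.81; interest $208.14 → $4,408.95; payment $2,250.09; balance $2,158.86

$2,158.86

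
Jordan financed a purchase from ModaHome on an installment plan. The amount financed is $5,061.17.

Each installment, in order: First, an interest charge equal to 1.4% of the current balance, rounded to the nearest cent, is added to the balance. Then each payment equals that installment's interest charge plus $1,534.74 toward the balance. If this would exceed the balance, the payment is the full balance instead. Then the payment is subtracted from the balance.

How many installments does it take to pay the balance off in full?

Installment 1: $5,061.17 +$70.86 interest = $5,132.03; pay $1,605.60 → $3,526.43
Installment 2: $3,526.43 +$49.37 interest = $3,575.80; pay $1,584.11 → $1,991.69
Installment 3: $1,991.69 +$27.88 interest = $2,019.57; pay $1,562.62 → $456.95
Installment 4: $456.95 +$6.40 interest = $463.35; pay $463.35 → $0.00
Balance reaches $0.00 in installment 4.

4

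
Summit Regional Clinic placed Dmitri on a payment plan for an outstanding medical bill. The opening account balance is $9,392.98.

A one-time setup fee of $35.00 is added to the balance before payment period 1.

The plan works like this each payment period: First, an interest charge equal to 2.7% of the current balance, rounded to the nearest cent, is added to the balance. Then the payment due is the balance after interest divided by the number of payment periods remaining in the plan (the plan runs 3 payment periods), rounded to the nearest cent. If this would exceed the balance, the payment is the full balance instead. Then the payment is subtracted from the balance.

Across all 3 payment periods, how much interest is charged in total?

Payment period 1: opening $9,427.98; interest $254.56 → $9,682.54; payment $3,227.51; balance $6,455.03
Payment period 2: opening $6,455.03; interest $174.29 → $6,629.32; payment $3,314.66; balance $3,314.66
Payment period 3: opening $3,314.66; interest $89.50 → $3,404.16; payment $3,404.16; balance $0.00
Total interest: $254.56 + $174.29 + $89.50 = $518.35

$518.35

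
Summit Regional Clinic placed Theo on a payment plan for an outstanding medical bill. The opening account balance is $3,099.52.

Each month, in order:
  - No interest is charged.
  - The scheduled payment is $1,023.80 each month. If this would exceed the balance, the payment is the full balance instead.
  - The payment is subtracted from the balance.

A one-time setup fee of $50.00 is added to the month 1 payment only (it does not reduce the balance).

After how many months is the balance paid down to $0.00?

4

Month 1: $3,099.52 − $1,023.80 (+ $50.00 fee) → $2,075.72
Month 2: $2,075.72 − $1,023.80 → $1,051.92
Month 3: $1,051.92 − $1,023.80 → $28.12
Month 4: $28.12 − $28.12 → $0.00
Balance reaches $0.00 in month 4.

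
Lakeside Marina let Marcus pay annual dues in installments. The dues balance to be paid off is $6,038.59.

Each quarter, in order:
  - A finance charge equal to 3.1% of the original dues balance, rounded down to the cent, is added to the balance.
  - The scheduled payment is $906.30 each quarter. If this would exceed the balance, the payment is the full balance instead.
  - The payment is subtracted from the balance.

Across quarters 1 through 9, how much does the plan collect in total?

$7,723.30

Quarter 1: opening $6,038.59; interest $187.19 → $6,225.78; payment $906.30; balance $5,319.48
Quarter 2: opening $5,319.48; interest $187.19 → $5,506.67; payment $906.30; balance $4,600.37
Quarter 3: opening $4,600.37; interest $187.19 → $4,787.56; payment $906.30; balance $3,881.26
Quarter 4: opening $3,881.26; interest $187.19 → $4,068.45; payment $906.30; balance $3,162.15
Quarter 5: opening $3,162.15; interest $187.19 → $3,349.34; payment $906.30; balance $2,443.04
Quarter 6: opening $2,443.04; interest $187.19 → $2,630.23; payment $906.30; balance $1,723.93
Quarter 7: opening $1,723.93; interest $187.19 → $1,911.12; payment $906.30; balance $1,004.82
Quarter 8: opening $1,004.82; interest $187.19 → $1,192.01; payment $906.30; balance $285.71
Quarter 9: opening $285.71; interest $187.19 → $472.90; payment $472.90; balance $0.00
Total paid: $7,723.30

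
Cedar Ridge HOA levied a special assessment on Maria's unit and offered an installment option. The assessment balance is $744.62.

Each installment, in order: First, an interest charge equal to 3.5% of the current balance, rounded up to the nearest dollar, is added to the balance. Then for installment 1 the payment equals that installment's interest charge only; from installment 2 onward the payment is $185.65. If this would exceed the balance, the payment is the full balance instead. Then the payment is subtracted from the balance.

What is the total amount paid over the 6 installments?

Installment 1: $744.62 +$27.00 interest = $771.62; pay $27.00 → $744.62
Installment 2: $744.62 +$27.00 interest = $771.62; pay $185.65 → $585.97
Installment 3: $585.97 +$21.00 interest = $606.97; pay $185.65 → $421.32
Installment 4: $421.32 +$15.00 interest = $436.32; pay $185.65 → $250.67
Installment 5: $250.67 +$9.00 interest = $259.67; pay $185.65 → $74.02
Installment 6: $74.02 +$3.00 interest = $77.02; pay $77.02 → $0.00
Total paid: $846.62

$846.62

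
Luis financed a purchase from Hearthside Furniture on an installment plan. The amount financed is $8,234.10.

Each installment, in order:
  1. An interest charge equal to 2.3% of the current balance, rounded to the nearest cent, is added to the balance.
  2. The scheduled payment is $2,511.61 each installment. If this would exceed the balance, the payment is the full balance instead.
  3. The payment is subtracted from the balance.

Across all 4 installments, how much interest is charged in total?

# | Opening | Interest | Payment | End bal
1 | $8,234.10 | $189.38 | $2,511.61 | $5,911.87
2 | $5,911.87 | $135.97 | $2,511.61 | $3,536.23
3 | $3,536.23 | $81.33 | $2,511.61 | $1,105.95
4 | $1,105.95 | $25.44 | $1,131.39 | $0.00
Total interest: $189.38 + $135.97 + $81.33 + $25.44 = $432.12

$432.12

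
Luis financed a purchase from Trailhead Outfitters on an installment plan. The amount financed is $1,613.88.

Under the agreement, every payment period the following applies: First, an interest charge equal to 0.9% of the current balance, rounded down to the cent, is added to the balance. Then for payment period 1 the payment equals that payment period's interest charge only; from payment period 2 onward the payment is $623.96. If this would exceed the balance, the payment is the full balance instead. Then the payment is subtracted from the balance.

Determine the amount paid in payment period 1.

Payment period 1: $1,613.88 +$14.52 interest = $1,628.40; pay $14.52 → $1,613.88

$14.52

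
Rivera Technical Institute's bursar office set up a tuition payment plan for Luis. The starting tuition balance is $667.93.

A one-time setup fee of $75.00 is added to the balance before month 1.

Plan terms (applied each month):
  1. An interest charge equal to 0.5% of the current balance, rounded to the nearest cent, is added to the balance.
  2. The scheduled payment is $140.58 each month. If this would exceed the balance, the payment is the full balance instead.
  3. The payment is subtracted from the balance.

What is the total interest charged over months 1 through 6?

$11.95

# | Opening | Interest | Payment | End bal
1 | $742.93 | $3.71 | $140.58 | $606.06
2 | $606.06 | $3.03 | $140.58 | $468.51
3 | $468.51 | $2.34 | $140.58 | $330.27
4 | $330.27 | $1.65 | $140.58 | $191.34
5 | $191.34 | $0.96 | $140.58 | $51.72
6 | $51.72 | $0.26 | $51.98 | $0.00
Total interest: $3.71 + $3.03 + $2.34 + $1.65 + $0.96 + $0.26 = $11.95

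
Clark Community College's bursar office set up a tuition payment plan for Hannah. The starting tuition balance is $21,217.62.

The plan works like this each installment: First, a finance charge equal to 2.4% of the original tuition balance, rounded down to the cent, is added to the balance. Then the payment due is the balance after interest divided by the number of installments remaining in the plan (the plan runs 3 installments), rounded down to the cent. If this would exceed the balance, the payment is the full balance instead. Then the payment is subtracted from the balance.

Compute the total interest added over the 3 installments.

Installment 1: opening $21,217.62; interest $509.22 → $21,726.84; payment $7,242.28; balance $14,484.56
Installment 2: opening $14,484.56; interest $509.22 → $14,993.78; payment $7,496.89; balance $7,496.89
Installment 3: opening $7,496.89; interest $509.22 → $8,006.11; payment $8,006.11; balance $0.00
Total interest: $509.22 + $509.22 + $509.22 = $1,527.66

$1,527.66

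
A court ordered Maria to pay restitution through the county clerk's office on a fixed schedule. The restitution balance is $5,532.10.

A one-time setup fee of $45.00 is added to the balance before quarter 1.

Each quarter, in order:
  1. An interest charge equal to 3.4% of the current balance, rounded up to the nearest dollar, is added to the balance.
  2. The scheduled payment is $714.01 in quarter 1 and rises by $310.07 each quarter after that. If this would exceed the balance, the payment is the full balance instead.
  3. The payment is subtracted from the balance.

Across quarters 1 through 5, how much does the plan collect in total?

$6,235.10

Quarter 1: $5,577.10 +$190.00 interest = $5,767.10; pay $714.01 → $5,053.09
Quarter 2: $5,053.09 +$172.00 interest = $5,225.09; pay $1,024.08 → $4,201.01
Quarter 3: $4,201.01 +$143.00 interest = $4,344.01; pay $1,334.15 → $3,009.86
Quarter 4: $3,009.86 +$103.00 interest = $3,112.86; pay $1,644.22 → $1,468.64
Quarter 5: $1,468.64 +$50.00 interest = $1,518.64; pay $1,518.64 → $0.00
Total paid: $6,235.10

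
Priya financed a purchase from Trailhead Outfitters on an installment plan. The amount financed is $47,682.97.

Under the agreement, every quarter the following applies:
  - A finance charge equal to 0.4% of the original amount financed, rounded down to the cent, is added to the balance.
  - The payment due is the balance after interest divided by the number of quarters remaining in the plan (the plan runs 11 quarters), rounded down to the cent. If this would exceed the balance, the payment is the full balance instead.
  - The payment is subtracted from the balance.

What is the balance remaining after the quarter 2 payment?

$39,341.06

Quarter 1: opening $47,682.97; interest $190.73 → $47,873.70; payment $4,352.15; balance $43,521.55
Quarter 2: opening $43,521.55; interest $190.73 → $43,712.28; payment $4,371.22; balance $39,341.06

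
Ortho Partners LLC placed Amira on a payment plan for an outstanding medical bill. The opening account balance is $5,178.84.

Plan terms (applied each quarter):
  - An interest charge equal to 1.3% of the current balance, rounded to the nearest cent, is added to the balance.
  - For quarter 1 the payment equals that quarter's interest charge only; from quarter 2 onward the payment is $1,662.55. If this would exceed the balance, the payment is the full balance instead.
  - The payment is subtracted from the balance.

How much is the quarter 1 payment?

$67.32

Quarter 1: $5,178.84 +$67.32 interest = $5,246.16; pay $67.32 → $5,178.84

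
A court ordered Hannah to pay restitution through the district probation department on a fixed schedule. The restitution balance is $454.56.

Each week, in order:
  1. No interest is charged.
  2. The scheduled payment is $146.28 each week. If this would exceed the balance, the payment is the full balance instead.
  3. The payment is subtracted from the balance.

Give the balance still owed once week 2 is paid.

$162.00

Week 1: $454.56 − $146.28 → $308.28
Week 2: $308.28 − $146.28 → $162.00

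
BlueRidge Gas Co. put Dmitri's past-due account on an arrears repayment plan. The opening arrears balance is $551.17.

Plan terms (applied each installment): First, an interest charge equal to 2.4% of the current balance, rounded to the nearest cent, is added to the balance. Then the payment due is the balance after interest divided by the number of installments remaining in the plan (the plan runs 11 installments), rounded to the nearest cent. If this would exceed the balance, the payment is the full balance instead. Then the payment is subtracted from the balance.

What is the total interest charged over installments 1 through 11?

$86.07

Installment 1: $551.17 +$13.23 interest = $564.40; pay $51.31 → $513.09
Installment 2: $513.09 +$12.31 interest = $525.40; pay $52.54 → $472.86
Installment 3: $472.86 +$11.35 interest = $484.21; pay $53.80 → $430.41
Installment 4: $430.41 +$10.33 interest = $440.74; pay $55.09 → $385.65
Installment 5: $385.65 +$9.26 interest = $394.91; pay $56.42 → $338.49
Installment 6: $338.49 +$8.12 interest = $346.61; pay $57.77 → $288.84
Installment 7: $288.84 +$6.93 interest = $295.77; pay $59.15 → $236.62
Installment 8: $236.62 +$5.68 interest = $242.30; pay $60.58 → $181.72
Installment 9: $181.72 +$4.36 interest = $186.08; pay $62.03 → $124.05
Installment 10: $124.05 +$2.98 interest = $127.03; pay $63.52 → $63.51
Installment 11: $63.51 +$1.52 interest = $65.03; pay $65.03 → $0.00
Total interest: $13.23 + $12.31 + $11.35 + $10.33 + $9.26 + $8.12 + $6.93 + $5.68 + $4.36 + $2.98 + $1.52 = $86.07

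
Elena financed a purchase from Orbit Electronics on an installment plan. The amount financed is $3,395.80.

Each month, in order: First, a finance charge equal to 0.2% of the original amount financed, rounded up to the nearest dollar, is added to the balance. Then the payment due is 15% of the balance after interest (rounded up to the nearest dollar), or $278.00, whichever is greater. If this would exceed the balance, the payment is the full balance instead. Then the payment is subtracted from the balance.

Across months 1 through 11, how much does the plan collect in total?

# | Opening | Interest | Payment | End bal
1 | $3,395.80 | $7.00 | $511.00 | $2,891.80
2 | $2,891.80 | $7.00 | $435.00 | $2,463.80
3 | $2,463.80 | $7.00 | $371.00 | $2,099.80
4 | $2,099.80 | $7.00 | $317.00 | $1,789.80
5 | $1,789.80 | $7.00 | $278.00 | $1,518.80
6 | $1,518.80 | $7.00 | $278.00 | $1,247.80
7 | $1,247.80 | $7.00 | $278.00 | $976.80
8 | $976.80 | $7.00 | $278.00 | $705.80
9 | $705.80 | $7.00 | $278.00 | $434.80
10 | $434.80 | $7.00 | $278.00 | $163.80
11 | $163.80 | $7.00 | $170.80 | $0.00
Total paid: $3,472.80

$3,472.80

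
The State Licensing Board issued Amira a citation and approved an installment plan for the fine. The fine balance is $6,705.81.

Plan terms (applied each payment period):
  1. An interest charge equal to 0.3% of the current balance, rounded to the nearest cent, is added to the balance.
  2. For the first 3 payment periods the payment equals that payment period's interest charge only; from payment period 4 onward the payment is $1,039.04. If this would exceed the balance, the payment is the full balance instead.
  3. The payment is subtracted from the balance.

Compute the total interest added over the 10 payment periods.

$136.67

Payment period 1: opening $6,705.81; interest $20.12 → $6,725.93; payment $20.12; balance $6,705.81
Payment period 2: opening $6,705.81; interest $20.12 → $6,725.93; payment $20.12; balance $6,705.81
Payment period 3: opening $6,705.81; interest $20.12 → $6,725.93; payment $20.12; balance $6,705.81
Payment period 4: opening $6,705.81; interest $20.12 → $6,725.93; payment $1,039.04; balance $5,686.89
Payment period 5: opening $5,686.89; interest $17.06 → $5,703.95; payment $1,039.04; balance $4,664.91
Payment period 6: opening $4,664.91; interest $13.99 → $4,678.90; payment $1,039.04; balance $3,639.86
Payment period 7: opening $3,639.86; interest $10.92 → $3,650.78; payment $1,039.04; balance $2,611.74
Payment period 8: opening $2,611.74; interest $7.84 → $2,619.58; payment $1,039.04; balance $1,580.54
Payment period 9: opening $1,580.54; interest $4.74 → $1,585.28; payment $1,039.04; balance $546.24
Payment period 10: opening $546.24; interest $1.64 → $547.88; payment $547.88; balance $0.00
Total interest: $20.12 + $20.12 + $20.12 + $20.12 + $17.06 + $13.99 + $10.92 + $7.84 + $4.74 + $1.64 = $136.67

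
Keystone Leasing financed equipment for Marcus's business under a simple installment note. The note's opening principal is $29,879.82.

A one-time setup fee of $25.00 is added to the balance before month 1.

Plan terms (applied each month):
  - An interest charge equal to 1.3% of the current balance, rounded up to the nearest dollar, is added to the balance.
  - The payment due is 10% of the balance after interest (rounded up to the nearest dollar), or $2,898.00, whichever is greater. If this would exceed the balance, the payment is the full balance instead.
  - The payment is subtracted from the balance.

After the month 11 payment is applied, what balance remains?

$290.82

# | Opening | Interest | Payment | End bal
1 | $29,904.82 | $389.00 | $3,030.00 | $27,263.82
2 | $27,263.82 | $355.00 | $2,898.00 | $24,720.82
3 | $24,720.82 | $322.00 | $2,898.00 | $22,144.82
4 | $22,144.82 | $288.00 | $2,898.00 | $19,534.82
5 | $19,534.82 | $254.00 | $2,898.00 | $16,890.82
6 | $16,890.82 | $220.00 | $2,898.00 | $14,212.82
7 | $14,212.82 | $185.00 | $2,898.00 | $11,499.82
8 | $11,499.82 | $150.00 | $2,898.00 | $8,751.82
9 | $8,751.82 | $114.00 | $2,898.00 | $5,967.82
10 | $5,967.82 | $78.00 | $2,898.00 | $3,147.82
11 | $3,147.82 | $41.00 | $2,898.00 | $290.82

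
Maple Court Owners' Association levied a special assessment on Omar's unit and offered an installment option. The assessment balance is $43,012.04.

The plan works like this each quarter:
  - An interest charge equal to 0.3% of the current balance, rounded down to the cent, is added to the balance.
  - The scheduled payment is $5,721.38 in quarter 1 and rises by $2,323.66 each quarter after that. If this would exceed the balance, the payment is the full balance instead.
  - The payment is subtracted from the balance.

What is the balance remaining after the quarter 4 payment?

$6,571.91

# | Opening | Interest | Payment | End bal
1 | $43,012.04 | $129.03 | $5,721.38 | $37,419.69
2 | $37,419.69 | $112.25 | $8,045.04 | $29,486.90
3 | $29,486.90 | $88.46 | $10,368.70 | $19,206.66
4 | $19,206.66 | $57.61 | $12,692.36 | $6,571.91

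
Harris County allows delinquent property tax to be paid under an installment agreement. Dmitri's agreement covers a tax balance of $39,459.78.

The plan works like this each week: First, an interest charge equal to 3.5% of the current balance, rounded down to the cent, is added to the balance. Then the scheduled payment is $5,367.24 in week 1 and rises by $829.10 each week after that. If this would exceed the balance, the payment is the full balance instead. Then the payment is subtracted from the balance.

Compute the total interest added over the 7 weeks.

$5,508.83

Week 1: opening $39,459.78; interest $1,381.09 → $40,840.87; payment $5,367.24; balance $35,473.63
Week 2: opening $35,473.63; interest $1,241.57 → $36,715.20; payment $6,196.34; balance $30,518.86
Week 3: opening $30,518.86; interest $1,068.16 → $31,587.02; payment $7,025.44; balance $24,561.58
Week 4: opening $24,561.58; interest $859.65 → $25,421.23; payment $7,854.54; balance $17,566.69
Week 5: opening $17,566.69; interest $614.83 → $18,181.52; payment $8,683.64; balance $9,497.88
Week 6: opening $9,497.88; interest $332.42 → $9,830.30; payment $9,512.74; balance $317.56
Week 7: opening $317.56; interest $11.11 → $328.67; payment $328.67; balance $0.00
Total interest: $1,381.09 + $1,241.57 + $1,068.16 + $859.65 + $614.83 + $332.42 + $11.11 = $5,508.83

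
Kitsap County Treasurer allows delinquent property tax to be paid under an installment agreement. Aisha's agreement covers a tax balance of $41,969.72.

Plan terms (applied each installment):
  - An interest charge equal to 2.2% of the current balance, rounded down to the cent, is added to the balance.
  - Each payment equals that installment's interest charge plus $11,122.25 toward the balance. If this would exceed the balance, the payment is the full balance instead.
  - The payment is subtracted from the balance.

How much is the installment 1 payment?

Installment 1: opening $41,969.72; interest $923.33 → $42,893.05; payment $12,045.58; balance $30,847.47

$12,045.58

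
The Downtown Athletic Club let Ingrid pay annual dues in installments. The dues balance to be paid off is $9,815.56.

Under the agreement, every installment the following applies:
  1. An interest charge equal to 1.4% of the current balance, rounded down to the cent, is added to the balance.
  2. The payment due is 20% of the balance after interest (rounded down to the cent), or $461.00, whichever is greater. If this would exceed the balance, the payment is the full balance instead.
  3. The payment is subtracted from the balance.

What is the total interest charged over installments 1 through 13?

Installment 1: $9,815.56 +$137.41 interest = $9,952.97; pay $1,990.59 → $7,962.38
Installment 2: $7,962.38 +$111.47 interest = $8,073.85; pay $1,614.77 → $6,459.08
Installment 3: $6,459.08 +$90.42 interest = $6,549.50; pay $1,309.90 → $5,239.60
Installment 4: $5,239.60 +$73.35 interest = $5,312.95; pay $1,062.59 → $4,250.36
Installment 5: $4,250.36 +$59.50 interest = $4,309.86; pay $861.97 → $3,447.89
Installment 6: $3,447.89 +$48.27 interest = $3,496.16; pay $699.23 → $2,796.93
Installment 7: $2,796.93 +$39.15 interest = $2,836.08; pay $567.21 → $2,268.87
Installment 8: $2,268.87 +$31.76 interest = $2,300.63; pay $461.00 → $1,839.63
Installment 9: $1,839.63 +$25.75 interest = $1,865.38; pay $461.00 → $1,404.38
Installment 10: $1,404.38 +$19.66 interest = $1,424.04; pay $461.00 → $963.04
Installment 11: $963.04 +$13.48 interest = $976.52; pay $461.00 → $515.52
Installment 12: $515.52 +$7.21 interest = $522.73; pay $461.00 → $61.73
Installment 13: $61.73 +$0.86 interest = $62.59; pay $62.59 → $0.00
Total interest: $137.41 + $111.47 + $90.42 + $73.35 + $59.50 + $48.27 + $39.15 + $31.76 + $25.75 + $19.66 + $13.48 + $7.21 + $0.86 = $658.29

$658.29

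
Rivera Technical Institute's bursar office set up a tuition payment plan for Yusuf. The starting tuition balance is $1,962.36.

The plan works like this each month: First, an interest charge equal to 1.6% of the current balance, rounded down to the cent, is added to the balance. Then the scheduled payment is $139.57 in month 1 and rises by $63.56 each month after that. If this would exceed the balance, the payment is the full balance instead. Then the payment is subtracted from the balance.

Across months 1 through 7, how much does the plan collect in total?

Month 1: opening $1,962.36; interest $31.39 → $1,993.75; payment $139.57; balance $1,854.18
Month 2: opening $1,854.18; interest $29.66 → $1,883.84; payment $203.13; balance $1,680.71
Month 3: opening $1,680.71; interest $26.89 → $1,707.60; payment $266.69; balance $1,440.91
Month 4: opening $1,440.91; interest $23.05 → $1,463.96; payment $330.25; balance $1,133.71
Month 5: opening $1,133.71; interest $18.13 → $1,151.84; payment $393.81; balance $758.03
Month 6: opening $758.03; interest $12.12 → $770.15; payment $457.37; balance $312.78
Month 7: opening $312.78; interest $5.00 → $317.78; payment $317.78; balance $0.00
Total paid: $2,108.60

$2,108.60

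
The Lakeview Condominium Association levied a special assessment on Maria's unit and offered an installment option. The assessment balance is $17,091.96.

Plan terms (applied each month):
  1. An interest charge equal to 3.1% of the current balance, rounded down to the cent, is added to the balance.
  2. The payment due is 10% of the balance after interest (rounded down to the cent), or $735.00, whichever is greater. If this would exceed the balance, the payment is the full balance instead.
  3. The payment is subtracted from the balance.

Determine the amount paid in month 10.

# | Opening | Interest | Payment | End bal
1 | $17,091.96 | $529.85 | $1,762.18 | $15,859.63
2 | $15,859.63 | $491.64 | $1,635.12 | $14,716.15
3 | $14,716.15 | $456.20 | $1,517.23 | $13,655.12
4 | $13,655.12 | $423.30 | $1,407.84 | $12,670.58
5 | $12,670.58 | $392.78 | $1,306.33 | $11,757.03
6 | $11,757.03 | $364.46 | $1,212.14 | $10,909.35
7 | $10,909.35 | $338.18 | $1,124.75 | $10,122.78
8 | $10,122.78 | $313.80 | $1,043.65 | $9,392.93
9 | $9,392.93 | $291.18 | $968.41 | $8,715.70
10 | $8,715.70 | $270.18 | $898.58 | $8,087.30

$898.58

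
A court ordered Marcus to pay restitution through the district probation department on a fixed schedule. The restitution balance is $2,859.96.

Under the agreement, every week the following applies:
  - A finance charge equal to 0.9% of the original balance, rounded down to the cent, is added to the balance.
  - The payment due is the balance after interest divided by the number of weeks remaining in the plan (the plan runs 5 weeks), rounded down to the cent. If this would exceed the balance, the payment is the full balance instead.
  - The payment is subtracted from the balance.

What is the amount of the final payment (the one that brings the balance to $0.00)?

Week 1: opening $2,859.96; interest $25.73 → $2,885.69; payment $577.13; balance $2,308.56
Week 2: opening $2,308.56; interest $25.73 → $2,334.29; payment $583.57; balance $1,750.72
Week 3: opening $1,750.72; interest $25.73 → $1,776.45; payment $592.15; balance $1,184.30
Week 4: opening $1,184.30; interest $25.73 → $1,210.03; payment $605.01; balance $605.02
Week 5: opening $605.02; interest $25.73 → $630.75; payment $630.75; balance $0.00

$630.75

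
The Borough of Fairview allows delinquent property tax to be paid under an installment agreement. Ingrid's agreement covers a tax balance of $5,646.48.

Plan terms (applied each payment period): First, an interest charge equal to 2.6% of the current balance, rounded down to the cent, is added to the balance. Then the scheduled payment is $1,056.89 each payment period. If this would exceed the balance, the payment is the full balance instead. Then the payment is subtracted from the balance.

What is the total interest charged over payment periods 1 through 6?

$513.33

# | Opening | Interest | Payment | End bal
1 | $5,646.48 | $146.80 | $1,056.89 | $4,736.39
2 | $4,736.39 | $123.14 | $1,056.89 | $3,802.64
3 | $3,802.64 | $98.86 | $1,056.89 | $2,844.61
4 | $2,844.61 | $73.95 | $1,056.89 | $1,861.67
5 | $1,861.67 | $48.40 | $1,056.89 | $853.18
6 | $853.18 | $22.18 | $875.36 | $0.00
Total interest: $146.80 + $123.14 + $98.86 + $73.95 + $48.40 + $22.18 = $513.33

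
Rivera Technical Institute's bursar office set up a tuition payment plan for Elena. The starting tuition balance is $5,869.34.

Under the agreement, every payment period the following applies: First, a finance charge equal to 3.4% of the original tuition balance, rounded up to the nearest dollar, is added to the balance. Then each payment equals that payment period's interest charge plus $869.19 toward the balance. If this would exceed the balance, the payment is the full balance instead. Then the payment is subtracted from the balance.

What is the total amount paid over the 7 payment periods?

Payment period 1: $5,869.34 +$200.00 interest = $6,069.34; pay $1,069.19 → $5,000.15
Payment period 2: $5,000.15 +$200.00 interest = $5,200.15; pay $1,069.19 → $4,130.96
Payment period 3: $4,130.96 +$200.00 interest = $4,330.96; pay $1,069.19 → $3,261.77
Payment period 4: $3,261.77 +$200.00 interest = $3,461.77; pay $1,069.19 → $2,392.58
Payment period 5: $2,392.58 +$200.00 interest = $2,592.58; pay $1,069.19 → $1,523.39
Payment period 6: $1,523.39 +$200.00 interest = $1,723.39; pay $1,069.19 → $654.20
Payment period 7: $654.20 +$200.00 interest = $854.20; pay $854.20 → $0.00
Total paid: $7,269.34

$7,269.34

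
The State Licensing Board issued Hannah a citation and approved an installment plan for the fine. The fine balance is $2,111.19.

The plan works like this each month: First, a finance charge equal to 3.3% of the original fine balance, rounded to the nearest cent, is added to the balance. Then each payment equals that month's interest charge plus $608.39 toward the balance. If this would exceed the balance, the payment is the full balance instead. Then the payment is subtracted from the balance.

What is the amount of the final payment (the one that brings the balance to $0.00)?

$355.69

Month 1: $2,111.19 +$69.67 interest = $2,180.86; pay $678.06 → $1,502.80
Month 2: $1,502.80 +$69.67 interest = $1,572.47; pay $678.06 → $894.41
Month 3: $894.41 +$69.67 interest = $964.08; pay $678.06 → $286.02
Month 4: $286.02 +$69.67 interest = $355.69; pay $355.69 → $0.00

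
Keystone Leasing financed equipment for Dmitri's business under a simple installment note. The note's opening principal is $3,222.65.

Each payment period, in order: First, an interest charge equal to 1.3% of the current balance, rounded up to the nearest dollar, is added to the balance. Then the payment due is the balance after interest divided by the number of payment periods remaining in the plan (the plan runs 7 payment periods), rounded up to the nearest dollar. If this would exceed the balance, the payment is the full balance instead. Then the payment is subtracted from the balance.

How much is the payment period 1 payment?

$467.00

Payment period 1: opening $3,222.65; interest $42.00 → $3,264.65; payment $467.00; balance $2,797.65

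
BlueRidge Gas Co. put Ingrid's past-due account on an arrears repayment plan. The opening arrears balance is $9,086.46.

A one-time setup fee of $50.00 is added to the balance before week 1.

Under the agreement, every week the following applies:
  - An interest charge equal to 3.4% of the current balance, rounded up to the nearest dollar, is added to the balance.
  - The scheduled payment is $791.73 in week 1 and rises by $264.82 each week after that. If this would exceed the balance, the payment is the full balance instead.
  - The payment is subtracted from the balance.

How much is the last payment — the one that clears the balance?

$1,902.78

# | Opening | Interest | Payment | End bal
1 | $9,136.46 | $311.00 | $791.73 | $8,655.73
2 | $8,655.73 | $295.00 | $1,056.55 | $7,894.18
3 | $7,894.18 | $269.00 | $1,321.37 | $6,841.81
4 | $6,841.81 | $233.00 | $1,586.19 | $5,488.62
5 | $5,488.62 | $187.00 | $1,851.01 | $3,824.61
6 | $3,824.61 | $131.00 | $2,115.83 | $1,839.78
7 | $1,839.78 | $63.00 | $1,902.78 | $0.00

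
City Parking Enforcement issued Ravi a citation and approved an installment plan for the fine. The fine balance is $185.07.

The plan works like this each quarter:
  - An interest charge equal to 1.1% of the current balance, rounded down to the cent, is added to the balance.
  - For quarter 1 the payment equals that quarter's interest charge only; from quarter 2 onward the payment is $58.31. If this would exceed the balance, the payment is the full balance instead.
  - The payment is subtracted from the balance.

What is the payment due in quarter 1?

# | Opening | Interest | Payment | End bal
1 | $185.07 | $2.03 | $2.03 | $185.07

$2.03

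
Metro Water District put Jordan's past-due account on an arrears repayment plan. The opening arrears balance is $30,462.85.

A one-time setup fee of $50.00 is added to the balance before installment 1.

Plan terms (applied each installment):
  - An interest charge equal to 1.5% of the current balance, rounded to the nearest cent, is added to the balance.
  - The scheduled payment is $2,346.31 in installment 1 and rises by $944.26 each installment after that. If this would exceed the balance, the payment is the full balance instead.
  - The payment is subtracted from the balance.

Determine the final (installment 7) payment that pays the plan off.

Installment 1: opening $30,512.85; interest $457.69 → $30,970.54; payment $2,346.31; balance $28,624.23
Installment 2: opening $28,624.23; interest $429.36 → $29,053.59; payment $3,290.57; balance $25,763.02
Installment 3: opening $25,763.02; interest $386.45 → $26,149.47; payment $4,234.83; balance $21,914.64
Installment 4: opening $21,914.64; interest $328.72 → $22,243.36; payment $5,179.09; balance $17,064.27
Installment 5: opening $17,064.27; interest $255.96 → $17,320.23; payment $6,123.35; balance $11,196.88
Installment 6: opening $11,196.88; interest $167.95 → $11,364.83; payment $7,067.61; balance $4,297.22
Installment 7: opening $4,297.22; interest $64.46 → $4,361.68; payment $4,361.68; balance $0.00

$4,361.68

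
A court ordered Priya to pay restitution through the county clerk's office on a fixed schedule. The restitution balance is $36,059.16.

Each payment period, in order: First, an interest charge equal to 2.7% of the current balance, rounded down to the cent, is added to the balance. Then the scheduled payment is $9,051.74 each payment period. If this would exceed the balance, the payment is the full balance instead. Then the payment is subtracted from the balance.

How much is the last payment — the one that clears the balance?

$2,479.37

# | Opening | Interest | Payment | End bal
1 | $36,059.16 | $973.59 | $9,051.74 | $27,981.01
2 | $27,981.01 | $755.48 | $9,051.74 | $19,684.75
3 | $19,684.75 | $531.48 | $9,051.74 | $11,164.49
4 | $11,164.49 | $301.44 | $9,051.74 | $2,414.19
5 | $2,414.19 | $65.18 | $2,479.37 | $0.00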